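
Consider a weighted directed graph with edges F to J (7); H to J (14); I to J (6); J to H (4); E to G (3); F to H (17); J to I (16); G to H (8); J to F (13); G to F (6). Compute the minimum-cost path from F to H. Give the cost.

Paths from F to H:
F→H: 17
F→J→H: 7 + 4 = 11
The minimum is 11.

11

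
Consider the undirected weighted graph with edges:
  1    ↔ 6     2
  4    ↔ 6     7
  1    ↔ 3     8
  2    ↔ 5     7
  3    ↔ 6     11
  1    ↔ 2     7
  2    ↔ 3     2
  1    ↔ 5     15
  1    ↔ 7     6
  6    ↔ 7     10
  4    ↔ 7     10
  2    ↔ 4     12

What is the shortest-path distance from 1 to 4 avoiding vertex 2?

Comparing a few candidate routes:
1 → 6 → 7 → 4: 2 + 10 + 10 = 22
1 → 6 → 4: 2 + 7 = 9
1 → 7 → 4: 6 + 10 = 16
Best route has total 9.

9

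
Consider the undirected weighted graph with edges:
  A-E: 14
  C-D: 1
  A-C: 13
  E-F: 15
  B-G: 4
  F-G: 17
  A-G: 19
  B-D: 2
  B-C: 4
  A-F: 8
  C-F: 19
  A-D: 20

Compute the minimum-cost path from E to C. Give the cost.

27

Checking several routes:
E - F - C: 15 + 19 = 34
E - A - D - C: 14 + 20 + 1 = 35
E - A - C: 14 + 13 = 27
E - F - A - C: 15 + 8 + 13 = 36
E - F - G - B - D - C: 15 + 17 + 4 + 2 + 1 = 39
Best route has total 27.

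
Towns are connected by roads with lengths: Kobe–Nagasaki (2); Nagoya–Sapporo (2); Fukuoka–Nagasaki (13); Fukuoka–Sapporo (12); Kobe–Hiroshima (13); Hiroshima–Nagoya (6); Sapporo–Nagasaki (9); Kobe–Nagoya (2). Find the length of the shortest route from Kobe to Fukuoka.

15

A few of the Kobe→Fukuoka routes:
Kobe - Nagasaki - Sapporo - Fukuoka: 2 + 9 + 12 = 23
Kobe - Nagasaki - Fukuoka: 2 + 13 = 15
Kobe - Nagoya - Sapporo - Nagasaki - Fukuoka: 2 + 2 + 9 + 13 = 26
Kobe - Nagoya - Sapporo - Fukuoka: 2 + 2 + 12 = 16
The minimum is 15.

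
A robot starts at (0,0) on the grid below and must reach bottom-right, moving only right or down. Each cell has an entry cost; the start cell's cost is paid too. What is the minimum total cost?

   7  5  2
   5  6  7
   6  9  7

28

One optimal route is [0,0] -> [0,1] -> [0,2] -> [1,2] -> [2,2].
Its cost is 7 + 5 + 2 + 7 + 7 = 28.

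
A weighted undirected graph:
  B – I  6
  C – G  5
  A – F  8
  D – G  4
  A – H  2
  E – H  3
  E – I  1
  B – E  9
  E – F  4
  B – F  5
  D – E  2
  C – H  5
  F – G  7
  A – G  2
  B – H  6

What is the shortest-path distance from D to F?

Checking several routes:
D -> G -> A -> F: 4 + 2 + 8 = 14
D -> E -> F: 2 + 4 = 6
D -> G -> F: 4 + 7 = 11
The minimum is 6.

6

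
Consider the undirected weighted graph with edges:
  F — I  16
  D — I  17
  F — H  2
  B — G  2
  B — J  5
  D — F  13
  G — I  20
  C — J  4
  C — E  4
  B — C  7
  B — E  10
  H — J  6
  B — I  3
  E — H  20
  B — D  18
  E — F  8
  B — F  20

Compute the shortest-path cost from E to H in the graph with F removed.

14

Candidate routes:
E → H: 20
E → B → J → H: 10 + 5 + 6 = 21
E → C → J → H: 4 + 4 + 6 = 14
E → C → B → J → H: 4 + 7 + 5 + 6 = 22
E → B → C → J → H: 10 + 7 + 4 + 6 = 27
The minimum is 14.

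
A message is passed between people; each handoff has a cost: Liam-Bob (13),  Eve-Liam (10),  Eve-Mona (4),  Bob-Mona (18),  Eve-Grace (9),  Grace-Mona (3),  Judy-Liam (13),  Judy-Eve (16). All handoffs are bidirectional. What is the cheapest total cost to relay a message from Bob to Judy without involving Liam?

38

Paths from Bob to Judy avoiding Liam:
Bob → Mona → Eve → Judy: 18 + 4 + 16 = 38
Bob → Mona → Grace → Eve → Judy: 18 + 3 + 9 + 16 = 46
Shortest: 38.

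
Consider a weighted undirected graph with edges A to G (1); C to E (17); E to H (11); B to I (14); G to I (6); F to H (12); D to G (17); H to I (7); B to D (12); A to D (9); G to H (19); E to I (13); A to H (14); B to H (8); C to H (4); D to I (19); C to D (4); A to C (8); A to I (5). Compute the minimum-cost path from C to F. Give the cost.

16

Checking several routes:
C-A-I-H-F: 8 + 5 + 7 + 12 = 32
C-A-G-I-H-F: 8 + 1 + 6 + 7 + 12 = 34
C-H-F: 4 + 12 = 16
Shortest: 16.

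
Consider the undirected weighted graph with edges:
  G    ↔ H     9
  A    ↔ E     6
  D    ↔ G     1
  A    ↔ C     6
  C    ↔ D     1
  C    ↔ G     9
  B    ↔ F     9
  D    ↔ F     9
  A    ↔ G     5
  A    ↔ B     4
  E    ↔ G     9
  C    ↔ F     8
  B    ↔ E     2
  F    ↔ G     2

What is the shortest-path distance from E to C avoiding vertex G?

Comparing a few candidate routes:
E → B → A → C: 2 + 4 + 6 = 12
E → B → F → C: 2 + 9 + 8 = 19
E → A → C: 6 + 6 = 12
Best route has total 12.

12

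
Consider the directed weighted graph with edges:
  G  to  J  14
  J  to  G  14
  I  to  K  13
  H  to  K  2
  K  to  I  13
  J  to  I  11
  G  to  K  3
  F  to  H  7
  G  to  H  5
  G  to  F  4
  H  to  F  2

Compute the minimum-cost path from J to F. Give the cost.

18

Paths from J to F:
J -> G -> H -> F: 14 + 5 + 2 = 21
J -> G -> F: 14 + 4 = 18
Best route has total 18.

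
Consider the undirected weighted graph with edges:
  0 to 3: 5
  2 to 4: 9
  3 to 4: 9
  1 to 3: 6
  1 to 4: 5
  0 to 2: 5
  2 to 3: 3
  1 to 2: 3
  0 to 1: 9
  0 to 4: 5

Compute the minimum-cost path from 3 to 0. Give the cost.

Checking several routes:
3 -> 2 -> 1 -> 0: 3 + 3 + 9 = 15
3 -> 2 -> 0: 3 + 5 = 8
3 -> 4 -> 0: 9 + 5 = 14
3 -> 1 -> 0: 6 + 9 = 15
3 -> 1 -> 2 -> 0: 6 + 3 + 5 = 14
3 -> 0: 5
Best route has total 5.

5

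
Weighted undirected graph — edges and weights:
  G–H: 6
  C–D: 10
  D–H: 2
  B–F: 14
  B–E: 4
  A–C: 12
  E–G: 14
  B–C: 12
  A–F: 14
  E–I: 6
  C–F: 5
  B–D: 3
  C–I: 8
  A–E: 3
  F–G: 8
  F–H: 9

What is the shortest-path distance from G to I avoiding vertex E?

Some routes from G to I avoiding E:
G → H → F → C → I: 6 + 9 + 5 + 8 = 28
G → H → D → B → C → I: 6 + 2 + 3 + 12 + 8 = 31
G → H → D → C → I: 6 + 2 + 10 + 8 = 26
G → F → C → I: 8 + 5 + 8 = 21
Shortest: 21.

21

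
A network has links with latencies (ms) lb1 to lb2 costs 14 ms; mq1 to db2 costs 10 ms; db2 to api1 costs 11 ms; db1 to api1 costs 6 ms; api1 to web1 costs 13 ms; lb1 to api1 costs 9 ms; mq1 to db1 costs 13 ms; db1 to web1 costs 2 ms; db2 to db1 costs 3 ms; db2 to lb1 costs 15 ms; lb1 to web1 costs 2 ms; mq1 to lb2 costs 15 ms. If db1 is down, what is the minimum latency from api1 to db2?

Paths from api1 to db2 avoiding db1:
api1 - lb1 - db2: 9 + 15 = 24
api1 - db2: 11
api1 - web1 - lb1 - db2: 13 + 2 + 15 = 30
api1 - lb1 - lb2 - mq1 - db2: 9 + 14 + 15 + 10 = 48
api1 - web1 - lb1 - lb2 - mq1 - db2: 13 + 2 + 14 + 15 + 10 = 54
The minimum is 11 ms.

11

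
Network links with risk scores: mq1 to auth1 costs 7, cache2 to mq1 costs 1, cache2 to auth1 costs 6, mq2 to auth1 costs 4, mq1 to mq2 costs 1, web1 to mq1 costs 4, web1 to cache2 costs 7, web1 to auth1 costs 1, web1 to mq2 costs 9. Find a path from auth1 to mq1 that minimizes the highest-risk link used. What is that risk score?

A few of the auth1→mq1 routes:
auth1 → web1 → mq1: max(1, 4) = 4
auth1 → mq2 → mq1: max(4, 1) = 4
auth1 → mq1: max(7) = 7
auth1 → cache2 → mq1: max(6, 1) = 6
Smallest bottleneck: 4.

4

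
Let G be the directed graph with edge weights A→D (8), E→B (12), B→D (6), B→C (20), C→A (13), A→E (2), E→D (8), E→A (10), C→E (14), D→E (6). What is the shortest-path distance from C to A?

Paths from C to A:
C-A: 13
C-E-A: 14 + 10 = 24
Best route has total 13.

13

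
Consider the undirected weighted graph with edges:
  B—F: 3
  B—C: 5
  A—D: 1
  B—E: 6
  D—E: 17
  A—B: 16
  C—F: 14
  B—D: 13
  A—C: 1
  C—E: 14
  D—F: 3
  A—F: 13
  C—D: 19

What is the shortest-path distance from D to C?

A few of the D→C routes:
D→F→B→C: 3 + 3 + 5 = 11
D→F→C: 3 + 14 = 17
D→F→A→C: 3 + 13 + 1 = 17
D→A→C: 1 + 1 = 2
The minimum is 2.

2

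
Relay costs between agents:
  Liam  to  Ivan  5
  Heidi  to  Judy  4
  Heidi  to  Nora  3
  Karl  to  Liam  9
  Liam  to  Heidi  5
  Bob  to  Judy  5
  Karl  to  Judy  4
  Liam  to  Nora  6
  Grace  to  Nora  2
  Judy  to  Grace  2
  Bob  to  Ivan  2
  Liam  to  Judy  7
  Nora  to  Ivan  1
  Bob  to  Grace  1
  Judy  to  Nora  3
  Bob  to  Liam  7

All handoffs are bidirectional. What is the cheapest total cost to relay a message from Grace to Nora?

Comparing a few candidate routes:
Grace→Judy→Nora: 2 + 3 = 5
Grace→Bob→Ivan→Nora: 1 + 2 + 1 = 4
Grace→Judy→Heidi→Nora: 2 + 4 + 3 = 9
Grace→Nora: 2
The minimum is 2.

2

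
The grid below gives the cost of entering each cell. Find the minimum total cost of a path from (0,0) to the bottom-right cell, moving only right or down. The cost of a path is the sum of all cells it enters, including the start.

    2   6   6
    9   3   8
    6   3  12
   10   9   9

Take [0,0] → [0,1] → [1,1] → [2,1] → [3,1] → [3,2] for a total of 2 + 6 + 3 + 3 + 9 + 9 = 32.
For comparison, the top-then-right route costs 43.

32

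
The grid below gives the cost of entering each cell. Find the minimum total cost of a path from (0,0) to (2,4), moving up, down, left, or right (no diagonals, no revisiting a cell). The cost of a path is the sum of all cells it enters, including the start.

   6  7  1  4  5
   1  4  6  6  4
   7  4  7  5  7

34

One optimal route is (0,0) → (0,1) → (0,2) → (0,3) → (0,4) → (1,4) → (2,4).
Its cost is 6 + 7 + 1 + 4 + 5 + 4 + 7 = 34.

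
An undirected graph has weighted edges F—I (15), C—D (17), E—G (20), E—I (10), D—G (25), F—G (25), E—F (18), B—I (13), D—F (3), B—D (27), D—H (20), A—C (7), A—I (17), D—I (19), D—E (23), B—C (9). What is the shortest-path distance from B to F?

28

Some routes from B to F:
B → D → F: 27 + 3 = 30
B → C → D → F: 9 + 17 + 3 = 29
B → I → F: 13 + 15 = 28
B → I → D → F: 13 + 19 + 3 = 35
B → C → A → I → F: 9 + 7 + 17 + 15 = 48
B → I → E → F: 13 + 10 + 18 = 41
Best route has total 28.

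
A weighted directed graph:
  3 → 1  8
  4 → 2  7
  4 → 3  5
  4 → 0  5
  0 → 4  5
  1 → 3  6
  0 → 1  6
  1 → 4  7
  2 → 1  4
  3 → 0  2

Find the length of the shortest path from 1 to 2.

14

Routes from 1 to 2:
1-3-0-4-2: 6 + 2 + 5 + 7 = 20
1-4-2: 7 + 7 = 14
Shortest: 14.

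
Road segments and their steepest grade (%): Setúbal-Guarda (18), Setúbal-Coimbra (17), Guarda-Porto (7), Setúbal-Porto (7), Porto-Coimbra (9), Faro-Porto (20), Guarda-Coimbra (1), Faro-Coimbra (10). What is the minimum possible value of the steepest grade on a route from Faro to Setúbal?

10

Checking several routes:
Faro→Coimbra→Porto→Setúbal: max(10, 9, 7) = 10
Faro→Coimbra→Guarda→Setúbal: max(10, 1, 18) = 18
Faro→Coimbra→Guarda→Porto→Setúbal: max(10, 1, 7, 7) = 10
Faro→Coimbra→Porto→Guarda→Setúbal: max(10, 9, 7, 18) = 18
Faro→Porto→Setúbal: max(20, 7) = 20
Faro→Coimbra→Setúbal: max(10, 17) = 17
Smallest bottleneck: 10%.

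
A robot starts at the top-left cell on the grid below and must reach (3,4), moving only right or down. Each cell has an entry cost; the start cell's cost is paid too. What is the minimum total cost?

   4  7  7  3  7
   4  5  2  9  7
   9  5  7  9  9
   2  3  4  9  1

35

Path (0,0) → (1,0) → (1,1) → (2,1) → (3,1) → (3,2) → (3,3) → (3,4): 4 + 4 + 5 + 5 + 3 + 4 + 9 + 1 = 35.
(Top row then right column would cost 45.)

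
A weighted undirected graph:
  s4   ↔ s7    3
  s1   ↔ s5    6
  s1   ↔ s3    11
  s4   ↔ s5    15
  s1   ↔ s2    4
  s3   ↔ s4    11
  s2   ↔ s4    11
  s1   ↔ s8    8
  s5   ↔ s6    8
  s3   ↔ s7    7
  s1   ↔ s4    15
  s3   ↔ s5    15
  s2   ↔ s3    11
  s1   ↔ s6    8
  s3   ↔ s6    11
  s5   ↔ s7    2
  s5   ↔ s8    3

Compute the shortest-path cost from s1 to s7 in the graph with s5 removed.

18

A few of the s1→s7 routes:
s1→s3→s4→s7: 11 + 11 + 3 = 25
s1→s6→s3→s7: 8 + 11 + 7 = 26
s1→s2→s4→s7: 4 + 11 + 3 = 18
s1→s3→s7: 11 + 7 = 18
s1→s2→s3→s7: 4 + 11 + 7 = 22
s1→s4→s7: 15 + 3 = 18
The minimum is 18.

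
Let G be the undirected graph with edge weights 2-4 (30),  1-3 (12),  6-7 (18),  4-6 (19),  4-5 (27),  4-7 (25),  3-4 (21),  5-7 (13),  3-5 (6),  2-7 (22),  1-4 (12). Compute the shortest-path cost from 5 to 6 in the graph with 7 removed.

Candidate routes:
5 - 3 - 1 - 4 - 6: 6 + 12 + 12 + 19 = 49
5 - 3 - 4 - 6: 6 + 21 + 19 = 46
5 - 4 - 6: 27 + 19 = 46
The minimum is 46.

46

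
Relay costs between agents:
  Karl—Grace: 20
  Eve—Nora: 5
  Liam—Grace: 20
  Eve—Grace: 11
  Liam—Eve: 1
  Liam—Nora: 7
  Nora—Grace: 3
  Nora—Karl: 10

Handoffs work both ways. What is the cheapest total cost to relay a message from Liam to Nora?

6

A few of the Liam→Nora routes:
Liam → Eve → Nora: 1 + 5 = 6
Liam → Eve → Grace → Nora: 1 + 11 + 3 = 15
Liam → Grace → Eve → Nora: 20 + 11 + 5 = 36
Liam → Nora: 7
Liam → Grace → Nora: 20 + 3 = 23
Shortest: 6.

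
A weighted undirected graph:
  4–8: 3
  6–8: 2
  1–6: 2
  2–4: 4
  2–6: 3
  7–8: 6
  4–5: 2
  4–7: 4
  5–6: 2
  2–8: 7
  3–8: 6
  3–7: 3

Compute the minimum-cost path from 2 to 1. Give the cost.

5

Some routes from 2 to 1:
2 - 8 - 6 - 1: 7 + 2 + 2 = 11
2 - 4 - 5 - 6 - 1: 4 + 2 + 2 + 2 = 10
2 - 6 - 1: 3 + 2 = 5
Shortest: 5.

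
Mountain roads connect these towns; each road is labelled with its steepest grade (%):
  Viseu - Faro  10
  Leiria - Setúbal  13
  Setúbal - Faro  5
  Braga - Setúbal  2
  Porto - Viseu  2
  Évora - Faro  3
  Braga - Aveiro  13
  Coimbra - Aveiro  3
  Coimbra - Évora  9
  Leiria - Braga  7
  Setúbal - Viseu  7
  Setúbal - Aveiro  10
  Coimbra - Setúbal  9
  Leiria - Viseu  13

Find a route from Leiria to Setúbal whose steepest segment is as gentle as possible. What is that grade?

Some routes from Leiria to Setúbal:
Leiria → Viseu → Faro → Évora → Coimbra → Aveiro → Setúbal: max(13, 10, 3, 9, 3, 10) = 13
Leiria → Viseu → Faro → Évora → Coimbra → Aveiro → Braga → Setúbal: max(13, 10, 3, 9, 3, 13, 2) = 13
Leiria → Braga → Setúbal: max(7, 2) = 7
Smallest bottleneck: 7%.

7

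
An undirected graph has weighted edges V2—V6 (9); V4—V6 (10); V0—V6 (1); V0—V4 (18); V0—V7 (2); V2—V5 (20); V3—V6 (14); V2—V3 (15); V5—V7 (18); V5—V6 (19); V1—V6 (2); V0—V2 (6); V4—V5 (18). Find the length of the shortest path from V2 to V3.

Comparing a few candidate routes:
V2 -> V0 -> V4 -> V6 -> V3: 6 + 18 + 10 + 14 = 48
V2 -> V0 -> V6 -> V3: 6 + 1 + 14 = 21
V2 -> V6 -> V3: 9 + 14 = 23
V2 -> V3: 15
Shortest: 15.

15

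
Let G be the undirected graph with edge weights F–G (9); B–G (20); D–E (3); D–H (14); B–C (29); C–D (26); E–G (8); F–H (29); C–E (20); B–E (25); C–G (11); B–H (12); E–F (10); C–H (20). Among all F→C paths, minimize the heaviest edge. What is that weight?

11

Checking several routes:
F-E-G-C: max(10, 8, 11) = 11
F-G-C: max(9, 11) = 11
F-E-G-B-H-C: max(10, 8, 20, 12, 20) = 20
The minimum achievable maximum is 11.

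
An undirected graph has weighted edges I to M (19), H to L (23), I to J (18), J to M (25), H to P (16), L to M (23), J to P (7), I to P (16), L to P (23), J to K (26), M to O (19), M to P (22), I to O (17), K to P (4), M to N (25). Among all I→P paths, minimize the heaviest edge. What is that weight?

16

A few of the I→P routes:
I - P: max(16) = 16
I - M - L - H - P: max(19, 23, 23, 16) = 23
I - O - M - P: max(17, 19, 22) = 22
I - M - L - P: max(19, 23, 23) = 23
I - M - P: max(19, 22) = 22
I - J - P: max(18, 7) = 18
Best route has worst link 16.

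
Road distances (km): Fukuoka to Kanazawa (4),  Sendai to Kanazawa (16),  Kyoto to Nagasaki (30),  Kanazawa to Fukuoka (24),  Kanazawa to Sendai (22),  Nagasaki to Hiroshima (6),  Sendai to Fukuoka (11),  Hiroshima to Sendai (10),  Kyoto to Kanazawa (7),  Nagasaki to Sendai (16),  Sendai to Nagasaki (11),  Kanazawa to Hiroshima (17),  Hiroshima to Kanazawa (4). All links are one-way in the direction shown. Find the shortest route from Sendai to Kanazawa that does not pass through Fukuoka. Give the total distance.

Candidate routes:
Sendai -> Kanazawa: 16
Sendai -> Nagasaki -> Hiroshima -> Kanazawa: 11 + 6 + 4 = 21
The minimum is 16 km.

16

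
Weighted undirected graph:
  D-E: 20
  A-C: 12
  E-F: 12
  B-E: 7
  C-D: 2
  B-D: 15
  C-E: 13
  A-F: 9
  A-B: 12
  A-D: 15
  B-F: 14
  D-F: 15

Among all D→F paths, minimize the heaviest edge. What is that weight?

12

Some routes from D to F:
D → C → E → B → A → F: max(2, 13, 7, 12, 9) = 13
D → C → E → F: max(2, 13, 12) = 13
D → C → A → F: max(2, 12, 9) = 12
D → C → A → B → F: max(2, 12, 12, 14) = 14
D → C → A → B → E → F: max(2, 12, 12, 7, 12) = 12
Smallest bottleneck: 12.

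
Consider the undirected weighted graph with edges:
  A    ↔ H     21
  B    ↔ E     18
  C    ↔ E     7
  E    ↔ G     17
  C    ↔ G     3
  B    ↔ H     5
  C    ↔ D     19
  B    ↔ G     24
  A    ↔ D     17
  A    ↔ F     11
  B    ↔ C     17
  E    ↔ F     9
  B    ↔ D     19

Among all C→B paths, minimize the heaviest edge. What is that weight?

Some routes from C to B:
C-D-B: max(19, 19) = 19
C-E-B: max(7, 18) = 18
C-B: max(17) = 17
C-D-A-F-E-B: max(19, 17, 11, 9, 18) = 19
C-G-E-B: max(3, 17, 18) = 18
C-G-E-F-A-D-B: max(3, 17, 9, 11, 17, 19) = 19
Best route has worst link 17.

17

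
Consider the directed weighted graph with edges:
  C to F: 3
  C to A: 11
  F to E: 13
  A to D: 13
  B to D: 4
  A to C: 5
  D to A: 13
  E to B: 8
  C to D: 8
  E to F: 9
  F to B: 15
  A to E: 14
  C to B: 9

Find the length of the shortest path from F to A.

32

Paths from F to A:
F → B → D → A: 15 + 4 + 13 = 32
F → E → B → D → A: 13 + 8 + 4 + 13 = 38
Best route has total 32.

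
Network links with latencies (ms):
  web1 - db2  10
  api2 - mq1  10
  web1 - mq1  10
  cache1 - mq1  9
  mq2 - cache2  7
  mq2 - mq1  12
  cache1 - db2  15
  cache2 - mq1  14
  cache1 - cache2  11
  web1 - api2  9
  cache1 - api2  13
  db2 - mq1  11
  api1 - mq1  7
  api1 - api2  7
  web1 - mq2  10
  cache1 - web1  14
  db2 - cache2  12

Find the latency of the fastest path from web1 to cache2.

Checking several routes:
web1 → mq1 → cache2: 10 + 14 = 24
web1 → mq2 → cache2: 10 + 7 = 17
web1 → db2 → cache2: 10 + 12 = 22
The minimum is 17 ms.

17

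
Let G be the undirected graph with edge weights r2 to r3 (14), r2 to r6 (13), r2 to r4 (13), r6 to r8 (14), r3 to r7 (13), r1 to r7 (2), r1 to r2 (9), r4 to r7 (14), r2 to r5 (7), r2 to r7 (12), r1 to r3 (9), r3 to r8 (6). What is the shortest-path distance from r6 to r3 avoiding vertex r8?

Some routes from r6 to r3 avoiding r8:
r6-r2-r7-r1-r3: 13 + 12 + 2 + 9 = 36
r6-r2-r1-r7-r3: 13 + 9 + 2 + 13 = 37
r6-r2-r7-r3: 13 + 12 + 13 = 38
r6-r2-r1-r3: 13 + 9 + 9 = 31
r6-r2-r3: 13 + 14 = 27
Best route has total 27.

27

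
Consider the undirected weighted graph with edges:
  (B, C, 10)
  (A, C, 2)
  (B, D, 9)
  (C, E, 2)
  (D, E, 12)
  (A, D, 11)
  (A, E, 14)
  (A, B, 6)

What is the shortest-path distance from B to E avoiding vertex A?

12

Candidate routes:
B - D - E: 9 + 12 = 21
B - C - E: 10 + 2 = 12
Shortest: 12.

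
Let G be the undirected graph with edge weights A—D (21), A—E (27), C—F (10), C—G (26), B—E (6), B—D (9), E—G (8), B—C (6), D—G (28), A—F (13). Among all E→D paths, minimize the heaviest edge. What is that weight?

Checking several routes:
E → G → C → B → D: max(8, 26, 6, 9) = 26
E → G → C → F → A → D: max(8, 26, 10, 13, 21) = 26
E → B → D: max(6, 9) = 9
E → B → C → F → A → D: max(6, 6, 10, 13, 21) = 21
The minimum achievable maximum is 9.

9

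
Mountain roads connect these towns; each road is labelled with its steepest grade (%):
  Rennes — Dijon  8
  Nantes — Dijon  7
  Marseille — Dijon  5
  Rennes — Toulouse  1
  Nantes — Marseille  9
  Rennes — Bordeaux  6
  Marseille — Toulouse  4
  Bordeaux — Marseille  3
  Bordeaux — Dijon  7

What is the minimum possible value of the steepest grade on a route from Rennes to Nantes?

A few of the Rennes→Nantes routes:
Rennes → Dijon → Nantes: max(8, 7) = 8
Rennes → Toulouse → Marseille → Bordeaux → Dijon → Nantes: max(1, 4, 3, 7, 7) = 7
Rennes → Bordeaux → Marseille → Nantes: max(6, 3, 9) = 9
Rennes → Bordeaux → Marseille → Dijon → Nantes: max(6, 3, 5, 7) = 7
Rennes → Bordeaux → Dijon → Nantes: max(6, 7, 7) = 7
Rennes → Toulouse → Marseille → Dijon → Nantes: max(1, 4, 5, 7) = 7
The minimum achievable maximum is 7%.

7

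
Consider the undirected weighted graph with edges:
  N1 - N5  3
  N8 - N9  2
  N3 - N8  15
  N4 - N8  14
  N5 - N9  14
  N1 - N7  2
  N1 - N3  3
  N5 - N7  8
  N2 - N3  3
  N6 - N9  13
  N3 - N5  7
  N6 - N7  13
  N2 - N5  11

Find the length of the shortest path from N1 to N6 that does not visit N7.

Checking several routes:
N1 - N5 - N9 - N6: 3 + 14 + 13 = 30
N1 - N5 - N3 - N8 - N9 - N6: 3 + 7 + 15 + 2 + 13 = 40
N1 - N3 - N5 - N9 - N6: 3 + 7 + 14 + 13 = 37
N1 - N3 - N8 - N9 - N6: 3 + 15 + 2 + 13 = 33
The minimum is 30.

30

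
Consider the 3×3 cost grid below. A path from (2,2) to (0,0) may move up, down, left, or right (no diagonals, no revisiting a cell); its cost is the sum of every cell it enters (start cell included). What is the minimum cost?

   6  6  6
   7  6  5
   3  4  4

One optimal route is (2,2) (2,1) (2,0) (1,0) (0,0).
Its cost is 4 + 4 + 3 + 7 + 6 = 24.

24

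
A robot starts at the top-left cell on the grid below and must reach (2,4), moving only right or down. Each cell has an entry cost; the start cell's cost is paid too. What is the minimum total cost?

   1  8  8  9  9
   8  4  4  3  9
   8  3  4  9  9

Cheapest: r0c0 r0c1 r1c1 r1c2 r1c3 r1c4 r2c4
  1 + 8 + 4 + 4 + 3 + 9 + 9 = 38
(Top row then right column would cost 53.)

38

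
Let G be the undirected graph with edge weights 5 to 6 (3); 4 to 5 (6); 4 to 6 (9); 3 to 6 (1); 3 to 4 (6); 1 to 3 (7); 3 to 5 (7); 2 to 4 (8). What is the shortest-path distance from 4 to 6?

Some routes from 4 to 6:
4 → 5 → 6: 6 + 3 = 9
4 → 3 → 6: 6 + 1 = 7
4 → 6: 9
4 → 5 → 3 → 6: 6 + 7 + 1 = 14
Best route has total 7.

7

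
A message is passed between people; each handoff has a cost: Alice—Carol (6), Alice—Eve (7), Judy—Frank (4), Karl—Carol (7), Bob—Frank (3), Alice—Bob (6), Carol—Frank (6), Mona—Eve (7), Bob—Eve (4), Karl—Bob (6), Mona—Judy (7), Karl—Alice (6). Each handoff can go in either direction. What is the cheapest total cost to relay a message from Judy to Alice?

Some routes from Judy to Alice:
Judy -> Frank -> Bob -> Eve -> Alice: 4 + 3 + 4 + 7 = 18
Judy -> Frank -> Bob -> Karl -> Alice: 4 + 3 + 6 + 6 = 19
Judy -> Frank -> Bob -> Alice: 4 + 3 + 6 = 13
Judy -> Frank -> Carol -> Alice: 4 + 6 + 6 = 16
Best route has total 13.

13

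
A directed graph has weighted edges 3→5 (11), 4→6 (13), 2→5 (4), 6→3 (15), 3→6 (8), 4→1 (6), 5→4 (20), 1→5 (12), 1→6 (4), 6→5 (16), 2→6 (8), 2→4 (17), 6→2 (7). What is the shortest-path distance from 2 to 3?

23

Paths from 2 to 3:
2→4→6→3: 17 + 13 + 15 = 45
2→5→4→1→6→3: 4 + 20 + 6 + 4 + 15 = 49
2→5→4→6→3: 4 + 20 + 13 + 15 = 52
2→4→1→6→3: 17 + 6 + 4 + 15 = 42
2→6→3: 8 + 15 = 23
Best route has total 23.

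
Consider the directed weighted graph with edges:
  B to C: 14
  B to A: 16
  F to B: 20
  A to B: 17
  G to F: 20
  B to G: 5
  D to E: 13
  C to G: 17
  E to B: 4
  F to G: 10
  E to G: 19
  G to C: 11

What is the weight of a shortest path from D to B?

17

Routes from D to B:
D→E→G→F→B: 13 + 19 + 20 + 20 = 72
D→E→B: 13 + 4 = 17
Best route has total 17.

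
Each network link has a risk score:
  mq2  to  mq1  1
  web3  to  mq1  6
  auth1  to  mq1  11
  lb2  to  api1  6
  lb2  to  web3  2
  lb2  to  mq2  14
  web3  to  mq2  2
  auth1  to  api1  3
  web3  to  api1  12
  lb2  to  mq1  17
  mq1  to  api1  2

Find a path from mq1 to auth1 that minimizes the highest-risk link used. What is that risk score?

3

A few of the mq1→auth1 routes:
mq1-web3-lb2-api1-auth1: max(6, 2, 6, 3) = 6
mq1-mq2-web3-lb2-api1-auth1: max(1, 2, 2, 6, 3) = 6
mq1-web3-api1-auth1: max(6, 12, 3) = 12
mq1-auth1: max(11) = 11
mq1-api1-auth1: max(2, 3) = 3
The minimum achievable maximum is 3.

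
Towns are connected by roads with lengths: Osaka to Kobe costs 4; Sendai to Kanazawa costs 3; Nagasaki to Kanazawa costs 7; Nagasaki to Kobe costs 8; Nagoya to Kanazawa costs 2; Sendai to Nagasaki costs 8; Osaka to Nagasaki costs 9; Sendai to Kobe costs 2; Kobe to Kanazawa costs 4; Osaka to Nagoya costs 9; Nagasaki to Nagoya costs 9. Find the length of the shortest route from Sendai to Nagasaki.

Some routes from Sendai to Nagasaki:
Sendai-Kobe-Kanazawa-Nagasaki: 2 + 4 + 7 = 13
Sendai-Nagasaki: 8
Sendai-Kobe-Nagasaki: 2 + 8 = 10
Sendai-Kanazawa-Nagasaki: 3 + 7 = 10
Sendai-Kanazawa-Nagoya-Nagasaki: 3 + 2 + 9 = 14
Shortest: 8.

8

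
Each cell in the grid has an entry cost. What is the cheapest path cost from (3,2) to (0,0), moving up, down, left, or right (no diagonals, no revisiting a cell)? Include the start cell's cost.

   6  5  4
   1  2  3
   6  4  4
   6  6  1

Take r3c2 r2c2 r1c2 r1c1 r1c0 r0c0 for a total of 1 + 4 + 3 + 2 + 1 + 6 = 17.

17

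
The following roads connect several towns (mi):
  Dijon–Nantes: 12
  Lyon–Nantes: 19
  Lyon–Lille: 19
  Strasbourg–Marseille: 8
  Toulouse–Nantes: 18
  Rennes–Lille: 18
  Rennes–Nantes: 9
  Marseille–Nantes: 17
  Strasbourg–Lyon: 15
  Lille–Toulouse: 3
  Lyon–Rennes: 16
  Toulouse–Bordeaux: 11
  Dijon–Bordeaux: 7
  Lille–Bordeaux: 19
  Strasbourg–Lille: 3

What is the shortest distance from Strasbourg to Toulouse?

6

Some routes from Strasbourg to Toulouse:
Strasbourg - Lille - Bordeaux - Toulouse: 3 + 19 + 11 = 33
Strasbourg - Lyon - Lille - Toulouse: 15 + 19 + 3 = 37
Strasbourg - Lille - Toulouse: 3 + 3 = 6
Shortest: 6 mi.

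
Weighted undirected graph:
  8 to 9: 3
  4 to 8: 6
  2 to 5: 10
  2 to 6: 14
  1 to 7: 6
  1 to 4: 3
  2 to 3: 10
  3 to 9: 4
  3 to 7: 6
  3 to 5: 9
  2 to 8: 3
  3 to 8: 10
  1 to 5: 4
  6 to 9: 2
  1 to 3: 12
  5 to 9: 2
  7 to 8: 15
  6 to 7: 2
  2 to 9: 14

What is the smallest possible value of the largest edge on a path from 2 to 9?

3

Checking several routes:
2→8→4→1→5→9: max(3, 6, 3, 4, 2) = 6
2→8→4→1→7→6→9: max(3, 6, 3, 6, 2, 2) = 6
2→8→4→1→7→3→9: max(3, 6, 3, 6, 6, 4) = 6
2→8→9: max(3, 3) = 3
Best route has worst link 3.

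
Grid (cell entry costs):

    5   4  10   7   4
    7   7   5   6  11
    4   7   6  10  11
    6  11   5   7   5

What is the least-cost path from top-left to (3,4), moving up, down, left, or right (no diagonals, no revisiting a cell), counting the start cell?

Best path: r0c0 → r0c1 → r1c1 → r1c2 → r2c2 → r3c2 → r3c3 → r3c4
Cost: 5 + 4 + 7 + 5 + 6 + 5 + 7 + 5 = 44

44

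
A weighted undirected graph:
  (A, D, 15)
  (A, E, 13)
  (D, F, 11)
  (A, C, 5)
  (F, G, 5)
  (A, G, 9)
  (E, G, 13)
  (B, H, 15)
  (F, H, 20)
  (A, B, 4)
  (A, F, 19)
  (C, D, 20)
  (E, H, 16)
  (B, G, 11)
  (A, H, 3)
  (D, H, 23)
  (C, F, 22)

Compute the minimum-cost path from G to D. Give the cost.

16

Some routes from G to D:
G → F → D: 5 + 11 = 16
G → A → H → D: 9 + 3 + 23 = 35
G → A → C → D: 9 + 5 + 20 = 34
G → A → D: 9 + 15 = 24
G → B → A → D: 11 + 4 + 15 = 30
G → F → A → D: 5 + 19 + 15 = 39
Best route has total 16.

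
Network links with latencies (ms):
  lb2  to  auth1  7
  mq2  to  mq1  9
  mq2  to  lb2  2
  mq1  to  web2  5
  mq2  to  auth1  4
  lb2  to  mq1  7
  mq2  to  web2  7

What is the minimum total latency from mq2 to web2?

Paths from mq2 to web2:
mq2 → web2: 7
mq2 → lb2 → mq1 → web2: 2 + 7 + 5 = 14
mq2 → auth1 → lb2 → mq1 → web2: 4 + 7 + 7 + 5 = 23
mq2 → mq1 → web2: 9 + 5 = 14
Shortest: 7 ms.

7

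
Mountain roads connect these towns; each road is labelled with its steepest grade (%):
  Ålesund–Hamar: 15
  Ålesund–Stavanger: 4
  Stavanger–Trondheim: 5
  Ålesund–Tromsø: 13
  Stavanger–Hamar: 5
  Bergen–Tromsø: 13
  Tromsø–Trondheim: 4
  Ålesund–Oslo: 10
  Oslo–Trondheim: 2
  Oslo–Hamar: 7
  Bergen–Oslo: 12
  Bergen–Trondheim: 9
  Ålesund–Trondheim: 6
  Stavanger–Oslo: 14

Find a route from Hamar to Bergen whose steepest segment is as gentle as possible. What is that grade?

9

Checking several routes:
Hamar -> Oslo -> Trondheim -> Bergen: max(7, 2, 9) = 9
Hamar -> Stavanger -> Ålesund -> Trondheim -> Bergen: max(5, 4, 6, 9) = 9
Hamar -> Stavanger -> Ålesund -> Oslo -> Trondheim -> Bergen: max(5, 4, 10, 2, 9) = 10
Hamar -> Stavanger -> Trondheim -> Bergen: max(5, 5, 9) = 9
Best route has worst link 9%.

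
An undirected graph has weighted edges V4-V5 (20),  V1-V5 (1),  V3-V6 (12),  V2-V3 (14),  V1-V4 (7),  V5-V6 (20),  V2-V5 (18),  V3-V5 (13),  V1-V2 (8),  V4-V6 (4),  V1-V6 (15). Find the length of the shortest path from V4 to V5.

8

A few of the V4→V5 routes:
V4 → V6 → V5: 4 + 20 = 24
V4 → V6 → V3 → V5: 4 + 12 + 13 = 29
V4 → V6 → V1 → V5: 4 + 15 + 1 = 20
V4 → V5: 20
V4 → V1 → V5: 7 + 1 = 8
Best route has total 8.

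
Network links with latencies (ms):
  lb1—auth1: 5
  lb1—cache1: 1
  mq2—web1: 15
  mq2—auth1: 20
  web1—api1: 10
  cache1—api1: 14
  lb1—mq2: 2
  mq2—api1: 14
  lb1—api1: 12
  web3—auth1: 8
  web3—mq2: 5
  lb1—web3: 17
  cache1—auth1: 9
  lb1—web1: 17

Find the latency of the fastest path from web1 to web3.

20

Comparing a few candidate routes:
web1-api1-mq2-web3: 10 + 14 + 5 = 29
web1-api1-lb1-mq2-web3: 10 + 12 + 2 + 5 = 29
web1-mq2-lb1-auth1-web3: 15 + 2 + 5 + 8 = 30
web1-mq2-web3: 15 + 5 = 20
web1-lb1-mq2-web3: 17 + 2 + 5 = 24
The minimum is 20 ms.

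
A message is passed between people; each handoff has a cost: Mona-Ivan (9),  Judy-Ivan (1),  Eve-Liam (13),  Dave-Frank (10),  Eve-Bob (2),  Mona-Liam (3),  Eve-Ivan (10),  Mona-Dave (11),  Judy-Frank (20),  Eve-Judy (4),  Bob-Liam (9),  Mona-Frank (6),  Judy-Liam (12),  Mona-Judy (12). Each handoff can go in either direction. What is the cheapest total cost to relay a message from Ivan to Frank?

15

A few of the Ivan→Frank routes:
Ivan -> Judy -> Frank: 1 + 20 = 21
Ivan -> Judy -> Mona -> Frank: 1 + 12 + 6 = 19
Ivan -> Mona -> Frank: 9 + 6 = 15
Shortest: 15.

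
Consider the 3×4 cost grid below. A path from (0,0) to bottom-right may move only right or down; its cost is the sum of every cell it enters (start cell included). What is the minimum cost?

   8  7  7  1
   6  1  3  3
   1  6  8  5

Take (0,0) (1,0) (1,1) (1,2) (1,3) (2,3) for a total of 8 + 6 + 1 + 3 + 3 + 5 = 26.

26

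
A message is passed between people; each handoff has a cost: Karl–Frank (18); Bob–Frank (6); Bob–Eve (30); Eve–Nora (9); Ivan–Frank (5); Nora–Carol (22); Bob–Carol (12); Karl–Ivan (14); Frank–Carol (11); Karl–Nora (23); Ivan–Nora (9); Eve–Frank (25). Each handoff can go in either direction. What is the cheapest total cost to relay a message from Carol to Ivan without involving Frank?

Paths from Carol to Ivan avoiding Frank:
Carol -> Bob -> Eve -> Nora -> Ivan: 12 + 30 + 9 + 9 = 60
Carol -> Nora -> Ivan: 22 + 9 = 31
Carol -> Bob -> Eve -> Nora -> Karl -> Ivan: 12 + 30 + 9 + 23 + 14 = 88
Carol -> Nora -> Karl -> Ivan: 22 + 23 + 14 = 59
Best route has total 31.

31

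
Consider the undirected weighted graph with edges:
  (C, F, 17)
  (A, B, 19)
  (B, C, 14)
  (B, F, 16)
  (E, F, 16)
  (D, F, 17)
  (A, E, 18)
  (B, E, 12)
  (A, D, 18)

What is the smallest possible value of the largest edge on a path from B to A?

A few of the B→A routes:
B → E → F → D → A: max(12, 16, 17, 18) = 18
B → C → F → E → A: max(14, 17, 16, 18) = 18
B → F → D → A: max(16, 17, 18) = 18
B → F → E → A: max(16, 16, 18) = 18
B → C → F → D → A: max(14, 17, 17, 18) = 18
The minimum achievable maximum is 18.

18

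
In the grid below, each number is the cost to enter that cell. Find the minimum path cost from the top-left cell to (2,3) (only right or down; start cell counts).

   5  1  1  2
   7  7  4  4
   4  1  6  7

20

Best path: (0,0) (0,1) (0,2) (0,3) (1,3) (2,3)
Cost: 5 + 1 + 1 + 2 + 4 + 7 = 20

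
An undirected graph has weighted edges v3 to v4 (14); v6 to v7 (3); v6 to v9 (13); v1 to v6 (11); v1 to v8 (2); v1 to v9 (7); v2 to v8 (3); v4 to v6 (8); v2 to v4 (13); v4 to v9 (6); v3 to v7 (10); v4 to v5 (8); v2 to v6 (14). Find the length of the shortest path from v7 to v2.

Checking several routes:
v7 → v6 → v9 → v1 → v8 → v2: 3 + 13 + 7 + 2 + 3 = 28
v7 → v6 → v1 → v8 → v2: 3 + 11 + 2 + 3 = 19
v7 → v6 → v2: 3 + 14 = 17
v7 → v6 → v4 → v2: 3 + 8 + 13 = 24
Shortest: 17.

17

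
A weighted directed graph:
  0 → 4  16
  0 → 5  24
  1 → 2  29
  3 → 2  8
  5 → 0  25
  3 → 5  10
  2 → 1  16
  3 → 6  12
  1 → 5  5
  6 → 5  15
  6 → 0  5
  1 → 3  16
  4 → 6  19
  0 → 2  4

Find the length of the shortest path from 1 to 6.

28

Routes from 1 to 6:
1 -> 5 -> 0 -> 4 -> 6: 5 + 25 + 16 + 19 = 65
1 -> 3 -> 5 -> 0 -> 4 -> 6: 16 + 10 + 25 + 16 + 19 = 86
1 -> 3 -> 6: 16 + 12 = 28
Best route has total 28.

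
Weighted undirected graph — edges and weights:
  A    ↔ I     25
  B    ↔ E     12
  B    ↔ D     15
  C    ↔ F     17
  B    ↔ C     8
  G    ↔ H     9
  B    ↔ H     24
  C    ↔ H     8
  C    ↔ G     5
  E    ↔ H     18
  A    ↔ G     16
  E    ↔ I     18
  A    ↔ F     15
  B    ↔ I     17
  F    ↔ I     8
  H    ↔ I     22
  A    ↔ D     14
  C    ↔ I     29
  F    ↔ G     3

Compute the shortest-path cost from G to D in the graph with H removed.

28

Comparing a few candidate routes:
G→F→I→A→D: 3 + 8 + 25 + 14 = 50
G→C→B→D: 5 + 8 + 15 = 28
G→F→C→B→D: 3 + 17 + 8 + 15 = 43
G→F→A→D: 3 + 15 + 14 = 32
G→F→I→B→D: 3 + 8 + 17 + 15 = 43
G→A→D: 16 + 14 = 30
Best route has total 28.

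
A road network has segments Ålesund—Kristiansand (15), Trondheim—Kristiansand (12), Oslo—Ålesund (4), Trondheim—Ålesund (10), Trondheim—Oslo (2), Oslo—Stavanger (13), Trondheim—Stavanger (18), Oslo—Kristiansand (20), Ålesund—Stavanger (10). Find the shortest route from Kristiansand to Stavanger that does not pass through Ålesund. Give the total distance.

Routes from Kristiansand to Stavanger avoiding Ålesund:
Kristiansand - Oslo - Stavanger: 20 + 13 = 33
Kristiansand - Oslo - Trondheim - Stavanger: 20 + 2 + 18 = 40
Kristiansand - Trondheim - Stavanger: 12 + 18 = 30
Kristiansand - Trondheim - Oslo - Stavanger: 12 + 2 + 13 = 27
Best route has total 27.

27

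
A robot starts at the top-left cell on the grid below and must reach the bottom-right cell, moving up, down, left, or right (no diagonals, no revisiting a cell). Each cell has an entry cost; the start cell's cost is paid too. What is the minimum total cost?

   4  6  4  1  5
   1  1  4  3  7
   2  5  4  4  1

18

Cheapest: (0,0)→(1,0)→(1,1)→(1,2)→(1,3)→(2,3)→(2,4)
  4 + 1 + 1 + 4 + 3 + 4 + 1 = 18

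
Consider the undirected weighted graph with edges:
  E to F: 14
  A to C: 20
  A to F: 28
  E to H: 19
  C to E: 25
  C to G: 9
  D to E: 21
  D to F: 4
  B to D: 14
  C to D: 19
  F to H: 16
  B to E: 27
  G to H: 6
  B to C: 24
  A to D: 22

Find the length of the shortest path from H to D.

A few of the H→D routes:
H → F → D: 16 + 4 = 20
H → G → C → D: 6 + 9 + 19 = 34
H → F → E → D: 16 + 14 + 21 = 51
H → E → F → D: 19 + 14 + 4 = 37
H → E → D: 19 + 21 = 40
The minimum is 20.

20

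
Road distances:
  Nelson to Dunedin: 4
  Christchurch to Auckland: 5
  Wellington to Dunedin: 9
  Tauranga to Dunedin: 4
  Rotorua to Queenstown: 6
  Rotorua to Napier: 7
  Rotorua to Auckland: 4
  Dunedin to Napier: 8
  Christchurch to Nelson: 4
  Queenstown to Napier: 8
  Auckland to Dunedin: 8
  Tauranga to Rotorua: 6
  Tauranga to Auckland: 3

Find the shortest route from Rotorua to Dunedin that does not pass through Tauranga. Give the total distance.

Routes from Rotorua to Dunedin avoiding Tauranga:
Rotorua -> Auckland -> Dunedin: 4 + 8 = 12
Rotorua -> Queenstown -> Napier -> Dunedin: 6 + 8 + 8 = 22
Rotorua -> Napier -> Dunedin: 7 + 8 = 15
Rotorua -> Auckland -> Christchurch -> Nelson -> Dunedin: 4 + 5 + 4 + 4 = 17
The minimum is 12.

12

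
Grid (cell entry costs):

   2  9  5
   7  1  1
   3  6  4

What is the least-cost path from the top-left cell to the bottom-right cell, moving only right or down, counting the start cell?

One optimal route is [0,0] → [1,0] → [1,1] → [1,2] → [2,2].
Its cost is 2 + 7 + 1 + 1 + 4 = 15.
(Top row then right column would cost 21.)

15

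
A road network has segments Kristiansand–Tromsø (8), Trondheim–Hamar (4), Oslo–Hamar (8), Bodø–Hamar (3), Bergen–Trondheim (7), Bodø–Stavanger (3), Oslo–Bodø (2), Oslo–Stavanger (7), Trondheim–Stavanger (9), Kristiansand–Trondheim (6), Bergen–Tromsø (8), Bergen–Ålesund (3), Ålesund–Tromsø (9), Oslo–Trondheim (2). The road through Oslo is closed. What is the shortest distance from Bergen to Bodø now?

14

A few of the Bergen→Bodø routes:
Bergen → Tromsø → Kristiansand → Trondheim → Hamar → Bodø: 8 + 8 + 6 + 4 + 3 = 29
Bergen → Trondheim → Hamar → Bodø: 7 + 4 + 3 = 14
Bergen → Trondheim → Stavanger → Bodø: 7 + 9 + 3 = 19
The minimum is 14.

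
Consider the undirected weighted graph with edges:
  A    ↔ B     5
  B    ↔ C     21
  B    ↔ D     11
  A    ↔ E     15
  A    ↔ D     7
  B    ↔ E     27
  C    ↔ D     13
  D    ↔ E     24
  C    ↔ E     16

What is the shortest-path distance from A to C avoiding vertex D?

Candidate routes:
A -> E -> B -> C: 15 + 27 + 21 = 63
A -> E -> C: 15 + 16 = 31
A -> B -> E -> C: 5 + 27 + 16 = 48
A -> B -> C: 5 + 21 = 26
The minimum is 26.

26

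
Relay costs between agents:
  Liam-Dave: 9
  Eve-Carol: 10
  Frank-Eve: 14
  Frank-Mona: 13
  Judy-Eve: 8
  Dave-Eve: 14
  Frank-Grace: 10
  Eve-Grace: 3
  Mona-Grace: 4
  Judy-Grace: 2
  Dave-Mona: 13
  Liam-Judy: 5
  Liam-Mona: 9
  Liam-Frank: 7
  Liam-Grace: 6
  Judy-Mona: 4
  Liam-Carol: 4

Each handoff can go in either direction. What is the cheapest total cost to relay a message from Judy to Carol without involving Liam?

15

Comparing a few candidate routes:
Judy-Eve-Carol: 8 + 10 = 18
Judy-Grace-Eve-Carol: 2 + 3 + 10 = 15
Judy-Grace-Frank-Eve-Carol: 2 + 10 + 14 + 10 = 36
Judy-Mona-Grace-Eve-Carol: 4 + 4 + 3 + 10 = 21
Judy-Mona-Frank-Grace-Eve-Carol: 4 + 13 + 10 + 3 + 10 = 40
The minimum is 15.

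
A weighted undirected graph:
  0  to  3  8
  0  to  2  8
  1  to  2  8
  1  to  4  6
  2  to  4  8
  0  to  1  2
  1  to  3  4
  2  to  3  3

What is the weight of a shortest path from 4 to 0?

Checking several routes:
4→2→3→0: 8 + 3 + 8 = 19
4→1→0: 6 + 2 = 8
4→2→3→1→0: 8 + 3 + 4 + 2 = 17
4→2→1→0: 8 + 8 + 2 = 18
4→2→0: 8 + 8 = 16
4→1→3→0: 6 + 4 + 8 = 18
Best route has total 8.

8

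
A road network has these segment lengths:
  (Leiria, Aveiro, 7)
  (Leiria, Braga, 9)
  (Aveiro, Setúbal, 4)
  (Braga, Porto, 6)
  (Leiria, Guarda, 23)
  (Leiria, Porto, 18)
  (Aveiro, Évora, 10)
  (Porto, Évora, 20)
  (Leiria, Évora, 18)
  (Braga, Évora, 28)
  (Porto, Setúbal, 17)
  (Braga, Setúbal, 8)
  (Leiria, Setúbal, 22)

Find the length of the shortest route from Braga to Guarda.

32

Checking several routes:
Braga→Leiria→Guarda: 9 + 23 = 32
Braga→Porto→Leiria→Guarda: 6 + 18 + 23 = 47
Braga→Porto→Setúbal→Aveiro→Leiria→Guarda: 6 + 17 + 4 + 7 + 23 = 57
Braga→Setúbal→Aveiro→Leiria→Guarda: 8 + 4 + 7 + 23 = 42
Braga→Setúbal→Leiria→Guarda: 8 + 22 + 23 = 53
The minimum is 32.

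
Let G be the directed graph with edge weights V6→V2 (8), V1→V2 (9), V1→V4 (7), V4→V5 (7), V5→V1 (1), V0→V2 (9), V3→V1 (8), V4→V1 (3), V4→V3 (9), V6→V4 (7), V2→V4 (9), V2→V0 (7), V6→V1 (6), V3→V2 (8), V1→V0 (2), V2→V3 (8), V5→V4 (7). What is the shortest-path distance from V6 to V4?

7

Routes from V6 to V4:
V6 - V4: 7
V6 - V1 - V2 - V4: 6 + 9 + 9 = 24
V6 - V1 - V4: 6 + 7 = 13
V6 - V1 - V0 - V2 - V4: 6 + 2 + 9 + 9 = 26
V6 - V2 - V3 - V1 - V4: 8 + 8 + 8 + 7 = 31
V6 - V2 - V4: 8 + 9 = 17
Best route has total 7.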